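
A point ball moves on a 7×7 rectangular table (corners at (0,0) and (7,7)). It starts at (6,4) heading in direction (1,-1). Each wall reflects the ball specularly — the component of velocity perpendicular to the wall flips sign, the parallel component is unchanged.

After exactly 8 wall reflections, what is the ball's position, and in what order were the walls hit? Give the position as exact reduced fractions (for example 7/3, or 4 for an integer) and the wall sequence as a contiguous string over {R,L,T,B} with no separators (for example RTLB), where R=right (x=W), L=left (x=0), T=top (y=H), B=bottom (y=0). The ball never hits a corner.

1. t=1 → R at (7,3); v=(-1,-1)
2. t=3 → B at (4,0); v=(-1,1)
3. t=4 → L at (0,4); v=(1,1)
4. t=3 → T at (3,7); v=(1,-1)
5. t=4 → R at (7,3); v=(-1,-1)
6. t=3 → B at (4,0); v=(-1,1)
7. t=4 → L at (0,4); v=(1,1)
8. t=3 → T at (3,7); v=(1,-1)

Final position: (3,7)
Wall sequence: RBLTRBLT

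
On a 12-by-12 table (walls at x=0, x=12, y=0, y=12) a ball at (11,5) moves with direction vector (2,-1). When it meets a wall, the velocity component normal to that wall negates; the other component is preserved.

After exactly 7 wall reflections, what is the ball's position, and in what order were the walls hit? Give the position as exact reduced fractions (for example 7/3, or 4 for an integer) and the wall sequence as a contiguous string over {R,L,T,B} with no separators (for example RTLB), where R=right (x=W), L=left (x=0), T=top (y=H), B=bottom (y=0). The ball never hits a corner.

1. t=1/2 → R at (12,9/2); v=(-2,-1)
2. t=9/2 → B at (3,0); v=(-2,1)
3. t=3/2 → L at (0,3/2); v=(2,1)
4. t=6 → R at (12,15/2); v=(-2,1)
5. t=9/2 → T at (3,12); v=(-2,-1)
6. t=3/2 → L at (0,21/2); v=(2,-1)
7. t=6 → R at (12,9/2); v=(-2,-1)

Final position: (12,9/2)
Wall sequence: RBLRTLR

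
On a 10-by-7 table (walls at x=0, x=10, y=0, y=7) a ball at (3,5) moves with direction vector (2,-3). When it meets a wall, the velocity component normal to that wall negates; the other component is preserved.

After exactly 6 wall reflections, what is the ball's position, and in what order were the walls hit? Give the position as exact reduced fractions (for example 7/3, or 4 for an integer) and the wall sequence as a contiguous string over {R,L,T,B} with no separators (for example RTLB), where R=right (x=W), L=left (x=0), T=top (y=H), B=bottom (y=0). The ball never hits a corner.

Final position: (1/3,7)
Wall sequence: BRTBLT

1. t=5/3 → B at (19/3,0); v=(2,3)
2. t=11/6 → R at (10,11/2); v=(-2,3)
3. t=1/2 → T at (9,7); v=(-2,-3)
4. t=7/3 → B at (13/3,0); v=(-2,3)
5. t=13/6 → L at (0,13/2); v=(2,3)
6. t=1/6 → T at (1/3,7); v=(2,-3)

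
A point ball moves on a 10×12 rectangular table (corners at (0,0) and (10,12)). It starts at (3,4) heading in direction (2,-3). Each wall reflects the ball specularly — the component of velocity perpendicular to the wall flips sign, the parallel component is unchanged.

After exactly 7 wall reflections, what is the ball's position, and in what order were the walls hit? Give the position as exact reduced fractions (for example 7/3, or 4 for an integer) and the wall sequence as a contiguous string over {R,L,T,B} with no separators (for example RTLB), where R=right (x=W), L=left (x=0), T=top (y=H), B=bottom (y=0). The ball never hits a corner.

1. t=4/3 → B at (17/3,0); v=(2,3)
2. t=13/6 → R at (10,13/2); v=(-2,3)
3. t=11/6 → T at (19/3,12); v=(-2,-3)
4. t=19/6 → L at (0,5/2); v=(2,-3)
5. t=5/6 → B at (5/3,0); v=(2,3)
6. t=4 → T at (29/3,12); v=(2,-3)
7. t=1/6 → R at (10,23/2); v=(-2,-3)

Final position: (10,23/2)
Wall sequence: BRTLBTR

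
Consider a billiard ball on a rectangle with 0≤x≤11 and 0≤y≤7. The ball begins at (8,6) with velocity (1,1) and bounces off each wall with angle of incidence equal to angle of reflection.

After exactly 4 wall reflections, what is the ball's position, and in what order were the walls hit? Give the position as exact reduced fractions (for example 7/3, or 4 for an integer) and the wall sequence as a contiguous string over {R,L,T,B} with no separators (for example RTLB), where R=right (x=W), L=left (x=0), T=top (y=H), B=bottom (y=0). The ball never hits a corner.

1. t=1 → T at (9,7); v=(1,-1)
2. t=2 → R at (11,5); v=(-1,-1)
3. t=5 → B at (6,0); v=(-1,1)
4. t=6 → L at (0,6); v=(1,1)

Final position: (0,6)
Wall sequence: TRBL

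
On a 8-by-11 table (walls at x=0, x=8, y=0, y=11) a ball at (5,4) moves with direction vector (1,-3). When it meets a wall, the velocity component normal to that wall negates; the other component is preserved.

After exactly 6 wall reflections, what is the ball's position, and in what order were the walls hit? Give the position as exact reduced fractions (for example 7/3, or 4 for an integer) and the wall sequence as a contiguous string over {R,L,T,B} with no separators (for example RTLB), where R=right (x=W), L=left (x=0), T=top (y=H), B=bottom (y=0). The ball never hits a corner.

1. t=4/3 → B at (19/3,0); v=(1,3)
2. t=5/3 → R at (8,5); v=(-1,3)
3. t=2 → T at (6,11); v=(-1,-3)
4. t=11/3 → B at (7/3,0); v=(-1,3)
5. t=7/3 → L at (0,7); v=(1,3)
6. t=4/3 → T at (4/3,11); v=(1,-3)

Final position: (4/3,11)
Wall sequence: BRTBLT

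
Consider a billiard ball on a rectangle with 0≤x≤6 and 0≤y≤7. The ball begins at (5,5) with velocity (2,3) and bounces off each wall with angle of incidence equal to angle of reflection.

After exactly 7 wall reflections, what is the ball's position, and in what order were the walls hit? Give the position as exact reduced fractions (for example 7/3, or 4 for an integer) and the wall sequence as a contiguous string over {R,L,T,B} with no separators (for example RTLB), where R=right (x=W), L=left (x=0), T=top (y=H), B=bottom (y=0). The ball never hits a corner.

Final position: (11/3,0)
Wall sequence: RTBLTRB

1. t=1/2 → R at (6,13/2); v=(-2,3)
2. t=1/6 → T at (17/3,7); v=(-2,-3)
3. t=7/3 → B at (1,0); v=(-2,3)
4. t=1/2 → L at (0,3/2); v=(2,3)
5. t=11/6 → T at (11/3,7); v=(2,-3)
6. t=7/6 → R at (6,7/2); v=(-2,-3)
7. t=7/6 → B at (11/3,0); v=(-2,3)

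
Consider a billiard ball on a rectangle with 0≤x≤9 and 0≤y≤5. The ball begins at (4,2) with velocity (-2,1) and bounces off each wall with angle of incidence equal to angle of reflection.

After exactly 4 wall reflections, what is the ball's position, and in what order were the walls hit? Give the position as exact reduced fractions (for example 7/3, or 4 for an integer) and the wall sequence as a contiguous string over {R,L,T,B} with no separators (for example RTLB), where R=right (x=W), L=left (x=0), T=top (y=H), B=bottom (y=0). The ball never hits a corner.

1. t=2 → L at (0,4); v=(2,1)
2. t=1 → T at (2,5); v=(2,-1)
3. t=7/2 → R at (9,3/2); v=(-2,-1)
4. t=3/2 → B at (6,0); v=(-2,1)

Final position: (6,0)
Wall sequence: LTRB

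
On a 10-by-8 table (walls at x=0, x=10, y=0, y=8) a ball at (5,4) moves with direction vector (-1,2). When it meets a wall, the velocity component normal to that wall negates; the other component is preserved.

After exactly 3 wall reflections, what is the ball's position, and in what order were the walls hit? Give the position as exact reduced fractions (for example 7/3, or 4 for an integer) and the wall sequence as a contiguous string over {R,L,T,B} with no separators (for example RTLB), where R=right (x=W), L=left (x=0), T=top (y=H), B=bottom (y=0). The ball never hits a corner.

1. t=2 → T at (3,8); v=(-1,-2)
2. t=3 → L at (0,2); v=(1,-2)
3. t=1 → B at (1,0); v=(1,2)

Final position: (1,0)
Wall sequence: TLB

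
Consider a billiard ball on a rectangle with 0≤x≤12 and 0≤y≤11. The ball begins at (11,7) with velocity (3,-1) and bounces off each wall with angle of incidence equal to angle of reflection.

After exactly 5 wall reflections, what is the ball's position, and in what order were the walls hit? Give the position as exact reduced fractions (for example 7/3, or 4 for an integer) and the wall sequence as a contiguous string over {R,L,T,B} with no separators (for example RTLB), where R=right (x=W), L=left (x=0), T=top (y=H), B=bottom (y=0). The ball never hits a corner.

Final position: (0,16/3)
Wall sequence: RLBRL

1. t=1/3 → R at (12,20/3); v=(-3,-1)
2. t=4 → L at (0,8/3); v=(3,-1)
3. t=8/3 → B at (8,0); v=(3,1)
4. t=4/3 → R at (12,4/3); v=(-3,1)
5. t=4 → L at (0,16/3); v=(3,1)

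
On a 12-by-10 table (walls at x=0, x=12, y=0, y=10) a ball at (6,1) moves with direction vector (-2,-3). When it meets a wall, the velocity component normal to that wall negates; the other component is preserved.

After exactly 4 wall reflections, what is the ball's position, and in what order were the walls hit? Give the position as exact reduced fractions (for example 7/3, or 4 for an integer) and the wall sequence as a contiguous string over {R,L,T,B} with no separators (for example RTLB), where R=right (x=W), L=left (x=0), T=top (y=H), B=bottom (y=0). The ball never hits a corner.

1. t=1/3 → B at (16/3,0); v=(-2,3)
2. t=8/3 → L at (0,8); v=(2,3)
3. t=2/3 → T at (4/3,10); v=(2,-3)
4. t=10/3 → B at (8,0); v=(2,3)

Final position: (8,0)
Wall sequence: BLTB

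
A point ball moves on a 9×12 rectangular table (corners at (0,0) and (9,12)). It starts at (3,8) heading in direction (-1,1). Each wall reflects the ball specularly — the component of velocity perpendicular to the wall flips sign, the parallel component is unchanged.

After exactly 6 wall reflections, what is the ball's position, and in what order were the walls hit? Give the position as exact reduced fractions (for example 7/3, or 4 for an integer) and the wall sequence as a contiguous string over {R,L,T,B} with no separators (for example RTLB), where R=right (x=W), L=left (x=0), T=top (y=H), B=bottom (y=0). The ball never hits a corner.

Final position: (7,12)
Wall sequence: LTRBLT

1. t=3 → L at (0,11); v=(1,1)
2. t=1 → T at (1,12); v=(1,-1)
3. t=8 → R at (9,4); v=(-1,-1)
4. t=4 → B at (5,0); v=(-1,1)
5. t=5 → L at (0,5); v=(1,1)
6. t=7 → T at (7,12); v=(1,-1)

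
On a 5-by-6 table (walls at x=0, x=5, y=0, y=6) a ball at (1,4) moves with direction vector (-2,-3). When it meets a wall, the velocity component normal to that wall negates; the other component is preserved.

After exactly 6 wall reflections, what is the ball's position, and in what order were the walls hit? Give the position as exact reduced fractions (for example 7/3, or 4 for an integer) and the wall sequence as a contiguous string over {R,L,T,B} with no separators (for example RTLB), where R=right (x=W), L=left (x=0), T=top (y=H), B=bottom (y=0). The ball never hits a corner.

1. t=1/2 → L at (0,5/2); v=(2,-3)
2. t=5/6 → B at (5/3,0); v=(2,3)
3. t=5/3 → R at (5,5); v=(-2,3)
4. t=1/3 → T at (13/3,6); v=(-2,-3)
5. t=2 → B at (1/3,0); v=(-2,3)
6. t=1/6 → L at (0,1/2); v=(2,3)

Final position: (0,1/2)
Wall sequence: LBRTBL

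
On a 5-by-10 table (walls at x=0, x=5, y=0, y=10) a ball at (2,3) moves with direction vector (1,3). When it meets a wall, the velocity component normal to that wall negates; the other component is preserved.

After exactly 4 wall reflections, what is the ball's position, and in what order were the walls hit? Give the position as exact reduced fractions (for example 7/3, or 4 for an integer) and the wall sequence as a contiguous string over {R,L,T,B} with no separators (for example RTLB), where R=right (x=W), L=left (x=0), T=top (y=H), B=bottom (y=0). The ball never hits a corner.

Final position: (0,7)
Wall sequence: TRBL

1. t=7/3 → T at (13/3,10); v=(1,-3)
2. t=2/3 → R at (5,8); v=(-1,-3)
3. t=8/3 → B at (7/3,0); v=(-1,3)
4. t=7/3 → L at (0,7); v=(1,3)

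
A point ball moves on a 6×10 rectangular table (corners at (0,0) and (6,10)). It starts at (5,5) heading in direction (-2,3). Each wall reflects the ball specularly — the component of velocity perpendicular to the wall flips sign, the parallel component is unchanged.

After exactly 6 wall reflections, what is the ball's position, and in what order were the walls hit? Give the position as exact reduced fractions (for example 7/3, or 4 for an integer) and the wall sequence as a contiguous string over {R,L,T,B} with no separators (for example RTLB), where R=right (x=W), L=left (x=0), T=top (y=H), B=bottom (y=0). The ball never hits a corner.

Final position: (0,19/2)
Wall sequence: TLBRTL

1. t=5/3 → T at (5/3,10); v=(-2,-3)
2. t=5/6 → L at (0,15/2); v=(2,-3)
3. t=5/2 → B at (5,0); v=(2,3)
4. t=1/2 → R at (6,3/2); v=(-2,3)
5. t=17/6 → T at (1/3,10); v=(-2,-3)
6. t=1/6 → L at (0,19/2); v=(2,-3)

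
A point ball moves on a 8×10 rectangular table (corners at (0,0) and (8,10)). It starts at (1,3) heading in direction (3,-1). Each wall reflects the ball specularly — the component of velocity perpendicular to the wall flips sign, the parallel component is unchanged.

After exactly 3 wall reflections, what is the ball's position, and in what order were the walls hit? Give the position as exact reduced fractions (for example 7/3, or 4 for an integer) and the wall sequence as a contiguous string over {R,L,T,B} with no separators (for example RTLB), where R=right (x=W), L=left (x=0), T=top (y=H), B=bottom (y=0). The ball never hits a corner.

Final position: (0,2)
Wall sequence: RBL

1. t=7/3 → R at (8,2/3); v=(-3,-1)
2. t=2/3 → B at (6,0); v=(-3,1)
3. t=2 → L at (0,2); v=(3,1)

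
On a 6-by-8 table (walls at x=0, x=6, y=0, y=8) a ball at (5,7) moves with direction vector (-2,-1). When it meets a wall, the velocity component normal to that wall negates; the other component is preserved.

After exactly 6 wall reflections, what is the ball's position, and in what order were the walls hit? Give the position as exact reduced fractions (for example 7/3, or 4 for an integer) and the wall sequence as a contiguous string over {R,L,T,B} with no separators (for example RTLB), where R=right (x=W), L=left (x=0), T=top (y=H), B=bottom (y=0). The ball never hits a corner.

Final position: (0,15/2)
Wall sequence: LRBLRL

1. t=5/2 → L at (0,9/2); v=(2,-1)
2. t=3 → R at (6,3/2); v=(-2,-1)
3. t=3/2 → B at (3,0); v=(-2,1)
4. t=3/2 → L at (0,3/2); v=(2,1)
5. t=3 → R at (6,9/2); v=(-2,1)
6. t=3 → L at (0,15/2); v=(2,1)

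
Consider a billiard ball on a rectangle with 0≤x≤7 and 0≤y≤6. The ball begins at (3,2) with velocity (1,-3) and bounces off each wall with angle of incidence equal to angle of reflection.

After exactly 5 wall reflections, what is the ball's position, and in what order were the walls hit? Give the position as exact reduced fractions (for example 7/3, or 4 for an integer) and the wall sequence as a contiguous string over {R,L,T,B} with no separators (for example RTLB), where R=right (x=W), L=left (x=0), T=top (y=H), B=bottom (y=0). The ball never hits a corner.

1. t=2/3 → B at (11/3,0); v=(1,3)
2. t=2 → T at (17/3,6); v=(1,-3)
3. t=4/3 → R at (7,2); v=(-1,-3)
4. t=2/3 → B at (19/3,0); v=(-1,3)
5. t=2 → T at (13/3,6); v=(-1,-3)

Final position: (13/3,6)
Wall sequence: BTRBT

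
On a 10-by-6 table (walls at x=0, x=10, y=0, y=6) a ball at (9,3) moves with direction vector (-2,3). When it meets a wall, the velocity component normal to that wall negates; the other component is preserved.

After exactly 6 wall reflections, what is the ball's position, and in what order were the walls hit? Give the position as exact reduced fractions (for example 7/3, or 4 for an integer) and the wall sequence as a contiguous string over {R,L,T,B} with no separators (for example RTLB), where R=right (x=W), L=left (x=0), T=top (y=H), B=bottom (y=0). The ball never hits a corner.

1. t=1 → T at (7,6); v=(-2,-3)
2. t=2 → B at (3,0); v=(-2,3)
3. t=3/2 → L at (0,9/2); v=(2,3)
4. t=1/2 → T at (1,6); v=(2,-3)
5. t=2 → B at (5,0); v=(2,3)
6. t=2 → T at (9,6); v=(2,-3)

Final position: (9,6)
Wall sequence: TBLTBT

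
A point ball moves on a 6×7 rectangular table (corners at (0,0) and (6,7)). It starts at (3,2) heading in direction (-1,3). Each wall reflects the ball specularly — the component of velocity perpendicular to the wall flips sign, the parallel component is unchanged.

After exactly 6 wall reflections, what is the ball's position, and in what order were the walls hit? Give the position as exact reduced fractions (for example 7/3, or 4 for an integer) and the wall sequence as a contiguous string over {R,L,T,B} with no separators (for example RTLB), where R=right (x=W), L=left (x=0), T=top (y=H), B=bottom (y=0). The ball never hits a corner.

Final position: (6,1)
Wall sequence: TLBTBR

1. t=5/3 → T at (4/3,7); v=(-1,-3)
2. t=4/3 → L at (0,3); v=(1,-3)
3. t=1 → B at (1,0); v=(1,3)
4. t=7/3 → T at (10/3,7); v=(1,-3)
5. t=7/3 → B at (17/3,0); v=(1,3)
6. t=1/3 → R at (6,1); v=(-1,3)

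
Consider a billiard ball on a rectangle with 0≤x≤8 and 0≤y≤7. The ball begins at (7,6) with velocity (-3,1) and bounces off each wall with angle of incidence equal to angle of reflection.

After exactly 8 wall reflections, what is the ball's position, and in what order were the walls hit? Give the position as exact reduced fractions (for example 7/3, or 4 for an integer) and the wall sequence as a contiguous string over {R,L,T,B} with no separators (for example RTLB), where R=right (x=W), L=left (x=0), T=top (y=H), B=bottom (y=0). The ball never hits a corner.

1. t=1 → T at (4,7); v=(-3,-1)
2. t=4/3 → L at (0,17/3); v=(3,-1)
3. t=8/3 → R at (8,3); v=(-3,-1)
4. t=8/3 → L at (0,1/3); v=(3,-1)
5. t=1/3 → B at (1,0); v=(3,1)
6. t=7/3 → R at (8,7/3); v=(-3,1)
7. t=8/3 → L at (0,5); v=(3,1)
8. t=2 → T at (6,7); v=(3,-1)

Final position: (6,7)
Wall sequence: TLRLBRLT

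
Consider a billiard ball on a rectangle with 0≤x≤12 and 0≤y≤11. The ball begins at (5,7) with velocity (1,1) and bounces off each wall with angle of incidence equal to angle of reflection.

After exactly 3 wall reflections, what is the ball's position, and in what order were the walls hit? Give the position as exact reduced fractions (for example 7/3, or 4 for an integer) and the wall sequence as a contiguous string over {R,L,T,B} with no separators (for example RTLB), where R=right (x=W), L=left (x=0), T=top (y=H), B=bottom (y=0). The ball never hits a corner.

Final position: (4,0)
Wall sequence: TRB

1. t=4 → T at (9,11); v=(1,-1)
2. t=3 → R at (12,8); v=(-1,-1)
3. t=8 → B at (4,0); v=(-1,1)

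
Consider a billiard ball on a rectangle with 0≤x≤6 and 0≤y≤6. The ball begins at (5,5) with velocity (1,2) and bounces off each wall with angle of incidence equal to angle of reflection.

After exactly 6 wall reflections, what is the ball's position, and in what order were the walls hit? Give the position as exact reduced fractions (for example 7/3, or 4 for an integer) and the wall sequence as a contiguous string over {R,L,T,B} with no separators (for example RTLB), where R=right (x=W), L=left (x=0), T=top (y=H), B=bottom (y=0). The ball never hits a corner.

1. t=1/2 → T at (11/2,6); v=(1,-2)
2. t=1/2 → R at (6,5); v=(-1,-2)
3. t=5/2 → B at (7/2,0); v=(-1,2)
4. t=3 → T at (1/2,6); v=(-1,-2)
5. t=1/2 → L at (0,5); v=(1,-2)
6. t=5/2 → B at (5/2,0); v=(1,2)

Final position: (5/2,0)
Wall sequence: TRBTLB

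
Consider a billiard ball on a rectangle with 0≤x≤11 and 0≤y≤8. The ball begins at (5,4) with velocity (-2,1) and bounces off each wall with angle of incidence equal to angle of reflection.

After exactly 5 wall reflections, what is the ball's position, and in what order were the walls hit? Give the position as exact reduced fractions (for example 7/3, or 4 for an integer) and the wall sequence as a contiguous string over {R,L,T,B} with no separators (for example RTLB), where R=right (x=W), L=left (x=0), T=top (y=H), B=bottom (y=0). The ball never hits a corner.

Final position: (0,3/2)
Wall sequence: LTRBL

1. t=5/2 → L at (0,13/2); v=(2,1)
2. t=3/2 → T at (3,8); v=(2,-1)
3. t=4 → R at (11,4); v=(-2,-1)
4. t=4 → B at (3,0); v=(-2,1)
5. t=3/2 → L at (0,3/2); v=(2,1)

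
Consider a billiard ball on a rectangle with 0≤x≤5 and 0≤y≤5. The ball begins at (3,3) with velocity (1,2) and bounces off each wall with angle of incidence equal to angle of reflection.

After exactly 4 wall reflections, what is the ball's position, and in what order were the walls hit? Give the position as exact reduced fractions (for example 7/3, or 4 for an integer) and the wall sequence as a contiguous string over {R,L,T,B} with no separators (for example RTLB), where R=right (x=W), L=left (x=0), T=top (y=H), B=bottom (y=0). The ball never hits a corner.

Final position: (1,5)
Wall sequence: TRBT

1. t=1 → T at (4,5); v=(1,-2)
2. t=1 → R at (5,3); v=(-1,-2)
3. t=3/2 → B at (7/2,0); v=(-1,2)
4. t=5/2 → T at (1,5); v=(-1,-2)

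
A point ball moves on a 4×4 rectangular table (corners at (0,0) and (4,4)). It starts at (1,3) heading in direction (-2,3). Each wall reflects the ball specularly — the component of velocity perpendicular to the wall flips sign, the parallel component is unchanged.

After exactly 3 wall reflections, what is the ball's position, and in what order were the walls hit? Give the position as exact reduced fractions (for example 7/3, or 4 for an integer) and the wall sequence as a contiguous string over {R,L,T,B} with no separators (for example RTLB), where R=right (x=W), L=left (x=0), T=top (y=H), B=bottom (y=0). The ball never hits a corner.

Final position: (7/3,0)
Wall sequence: TLB

1. t=1/3 → T at (1/3,4); v=(-2,-3)
2. t=1/6 → L at (0,7/2); v=(2,-3)
3. t=7/6 → B at (7/3,0); v=(2,3)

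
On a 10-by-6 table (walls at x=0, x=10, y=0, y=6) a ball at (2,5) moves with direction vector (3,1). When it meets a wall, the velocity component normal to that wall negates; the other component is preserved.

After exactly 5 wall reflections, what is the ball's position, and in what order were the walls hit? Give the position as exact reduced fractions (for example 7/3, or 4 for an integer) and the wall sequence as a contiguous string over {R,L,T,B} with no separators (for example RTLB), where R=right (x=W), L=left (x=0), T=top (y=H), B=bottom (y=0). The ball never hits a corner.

1. t=1 → T at (5,6); v=(3,-1)
2. t=5/3 → R at (10,13/3); v=(-3,-1)
3. t=10/3 → L at (0,1); v=(3,-1)
4. t=1 → B at (3,0); v=(3,1)
5. t=7/3 → R at (10,7/3); v=(-3,1)

Final position: (10,7/3)
Wall sequence: TRLBR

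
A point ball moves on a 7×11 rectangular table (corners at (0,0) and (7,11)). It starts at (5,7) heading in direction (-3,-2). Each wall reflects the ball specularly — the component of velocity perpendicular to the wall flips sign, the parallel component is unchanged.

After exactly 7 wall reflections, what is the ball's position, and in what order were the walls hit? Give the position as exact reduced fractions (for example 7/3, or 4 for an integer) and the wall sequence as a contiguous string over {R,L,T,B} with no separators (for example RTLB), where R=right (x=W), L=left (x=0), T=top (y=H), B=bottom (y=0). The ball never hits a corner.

1. t=5/3 → L at (0,11/3); v=(3,-2)
2. t=11/6 → B at (11/2,0); v=(3,2)
3. t=1/2 → R at (7,1); v=(-3,2)
4. t=7/3 → L at (0,17/3); v=(3,2)
5. t=7/3 → R at (7,31/3); v=(-3,2)
6. t=1/3 → T at (6,11); v=(-3,-2)
7. t=2 → L at (0,7); v=(3,-2)

Final position: (0,7)
Wall sequence: LBRLRTL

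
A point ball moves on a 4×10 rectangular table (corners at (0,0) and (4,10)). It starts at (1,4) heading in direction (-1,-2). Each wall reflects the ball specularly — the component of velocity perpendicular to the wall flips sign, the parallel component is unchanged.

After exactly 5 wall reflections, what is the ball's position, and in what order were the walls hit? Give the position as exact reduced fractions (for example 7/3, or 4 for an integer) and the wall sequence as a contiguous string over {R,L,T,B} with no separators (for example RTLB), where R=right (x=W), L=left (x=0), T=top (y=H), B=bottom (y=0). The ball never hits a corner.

Final position: (0,6)
Wall sequence: LBRTL

1. t=1 → L at (0,2); v=(1,-2)
2. t=1 → B at (1,0); v=(1,2)
3. t=3 → R at (4,6); v=(-1,2)
4. t=2 → T at (2,10); v=(-1,-2)
5. t=2 → L at (0,6); v=(1,-2)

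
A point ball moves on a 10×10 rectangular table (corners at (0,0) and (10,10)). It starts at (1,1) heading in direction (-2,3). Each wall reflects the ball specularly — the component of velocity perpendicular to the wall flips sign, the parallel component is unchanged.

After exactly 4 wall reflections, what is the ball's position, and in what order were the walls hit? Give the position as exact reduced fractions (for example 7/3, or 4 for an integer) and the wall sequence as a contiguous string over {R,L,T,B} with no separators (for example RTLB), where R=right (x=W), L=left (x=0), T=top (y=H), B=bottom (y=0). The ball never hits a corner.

1. t=1/2 → L at (0,5/2); v=(2,3)
2. t=5/2 → T at (5,10); v=(2,-3)
3. t=5/2 → R at (10,5/2); v=(-2,-3)
4. t=5/6 → B at (25/3,0); v=(-2,3)

Final position: (25/3,0)
Wall sequence: LTRB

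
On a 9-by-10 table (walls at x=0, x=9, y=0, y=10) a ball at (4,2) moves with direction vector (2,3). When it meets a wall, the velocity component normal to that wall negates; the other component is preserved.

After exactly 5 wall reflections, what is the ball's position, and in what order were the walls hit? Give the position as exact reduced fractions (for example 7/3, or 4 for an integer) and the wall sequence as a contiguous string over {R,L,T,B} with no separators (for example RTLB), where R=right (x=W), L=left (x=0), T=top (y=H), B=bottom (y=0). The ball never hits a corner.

Final position: (14/3,10)
Wall sequence: RTBLT

1. t=5/2 → R at (9,19/2); v=(-2,3)
2. t=1/6 → T at (26/3,10); v=(-2,-3)
3. t=10/3 → B at (2,0); v=(-2,3)
4. t=1 → L at (0,3); v=(2,3)
5. t=7/3 → T at (14/3,10); v=(2,-3)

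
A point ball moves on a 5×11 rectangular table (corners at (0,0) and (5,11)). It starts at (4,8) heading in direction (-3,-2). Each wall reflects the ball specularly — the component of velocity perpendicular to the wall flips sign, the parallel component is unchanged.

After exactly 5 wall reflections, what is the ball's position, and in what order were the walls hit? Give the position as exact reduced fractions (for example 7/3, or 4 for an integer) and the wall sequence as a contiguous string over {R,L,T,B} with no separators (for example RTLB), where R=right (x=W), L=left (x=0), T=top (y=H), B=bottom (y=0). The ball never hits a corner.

1. t=4/3 → L at (0,16/3); v=(3,-2)
2. t=5/3 → R at (5,2); v=(-3,-2)
3. t=1 → B at (2,0); v=(-3,2)
4. t=2/3 → L at (0,4/3); v=(3,2)
5. t=5/3 → R at (5,14/3); v=(-3,2)

Final position: (5,14/3)
Wall sequence: LRBLR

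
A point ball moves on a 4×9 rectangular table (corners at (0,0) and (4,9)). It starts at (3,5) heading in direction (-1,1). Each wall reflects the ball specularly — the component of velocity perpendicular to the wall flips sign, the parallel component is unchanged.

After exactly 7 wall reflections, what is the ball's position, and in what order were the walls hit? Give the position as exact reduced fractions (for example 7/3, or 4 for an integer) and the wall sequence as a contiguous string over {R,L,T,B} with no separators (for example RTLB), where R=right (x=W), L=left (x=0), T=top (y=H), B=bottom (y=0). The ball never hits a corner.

1. t=3 → L at (0,8); v=(1,1)
2. t=1 → T at (1,9); v=(1,-1)
3. t=3 → R at (4,6); v=(-1,-1)
4. t=4 → L at (0,2); v=(1,-1)
5. t=2 → B at (2,0); v=(1,1)
6. t=2 → R at (4,2); v=(-1,1)
7. t=4 → L at (0,6); v=(1,1)

Final position: (0,6)
Wall sequence: LTRLBRL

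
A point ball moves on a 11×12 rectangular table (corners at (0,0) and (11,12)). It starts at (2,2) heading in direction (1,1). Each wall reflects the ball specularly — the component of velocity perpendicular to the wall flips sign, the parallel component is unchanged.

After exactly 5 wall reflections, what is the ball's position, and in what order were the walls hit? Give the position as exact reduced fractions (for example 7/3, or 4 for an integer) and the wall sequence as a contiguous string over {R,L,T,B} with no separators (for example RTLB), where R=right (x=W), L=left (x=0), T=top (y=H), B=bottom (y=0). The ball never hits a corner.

1. t=9 → R at (11,11); v=(-1,1)
2. t=1 → T at (10,12); v=(-1,-1)
3. t=10 → L at (0,2); v=(1,-1)
4. t=2 → B at (2,0); v=(1,1)
5. t=9 → R at (11,9); v=(-1,1)

Final position: (11,9)
Wall sequence: RTLBR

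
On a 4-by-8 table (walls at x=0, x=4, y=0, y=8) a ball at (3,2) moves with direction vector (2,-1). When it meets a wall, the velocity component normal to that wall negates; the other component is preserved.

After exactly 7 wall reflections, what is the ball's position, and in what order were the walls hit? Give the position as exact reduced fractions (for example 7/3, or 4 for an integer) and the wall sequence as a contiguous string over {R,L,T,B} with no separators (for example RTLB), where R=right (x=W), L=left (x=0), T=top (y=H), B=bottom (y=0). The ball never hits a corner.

Final position: (1,8)
Wall sequence: RBLRLRT

1. t=1/2 → R at (4,3/2); v=(-2,-1)
2. t=3/2 → B at (1,0); v=(-2,1)
3. t=1/2 → L at (0,1/2); v=(2,1)
4. t=2 → R at (4,5/2); v=(-2,1)
5. t=2 → L at (0,9/2); v=(2,1)
6. t=2 → R at (4,13/2); v=(-2,1)
7. t=3/2 → T at (1,8); v=(-2,-1)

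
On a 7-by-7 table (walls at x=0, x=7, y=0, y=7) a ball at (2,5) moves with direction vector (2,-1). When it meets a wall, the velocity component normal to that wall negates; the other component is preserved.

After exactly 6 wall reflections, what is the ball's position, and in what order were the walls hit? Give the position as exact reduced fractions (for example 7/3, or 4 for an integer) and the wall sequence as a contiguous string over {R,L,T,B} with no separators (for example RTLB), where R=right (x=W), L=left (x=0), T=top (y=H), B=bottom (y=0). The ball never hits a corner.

Final position: (0,6)
Wall sequence: RBLRTL

1. t=5/2 → R at (7,5/2); v=(-2,-1)
2. t=5/2 → B at (2,0); v=(-2,1)
3. t=1 → L at (0,1); v=(2,1)
4. t=7/2 → R at (7,9/2); v=(-2,1)
5. t=5/2 → T at (2,7); v=(-2,-1)
6. t=1 → L at (0,6); v=(2,-1)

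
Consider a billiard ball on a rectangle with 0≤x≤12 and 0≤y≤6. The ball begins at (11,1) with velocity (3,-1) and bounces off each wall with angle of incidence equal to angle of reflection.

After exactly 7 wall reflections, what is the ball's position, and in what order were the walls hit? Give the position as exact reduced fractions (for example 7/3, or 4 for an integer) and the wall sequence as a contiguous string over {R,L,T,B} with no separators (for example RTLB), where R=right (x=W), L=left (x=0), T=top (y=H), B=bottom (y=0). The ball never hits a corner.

1. t=1/3 → R at (12,2/3); v=(-3,-1)
2. t=2/3 → B at (10,0); v=(-3,1)
3. t=10/3 → L at (0,10/3); v=(3,1)
4. t=8/3 → T at (8,6); v=(3,-1)
5. t=4/3 → R at (12,14/3); v=(-3,-1)
6. t=4 → L at (0,2/3); v=(3,-1)
7. t=2/3 → B at (2,0); v=(3,1)

Final position: (2,0)
Wall sequence: RBLTRLB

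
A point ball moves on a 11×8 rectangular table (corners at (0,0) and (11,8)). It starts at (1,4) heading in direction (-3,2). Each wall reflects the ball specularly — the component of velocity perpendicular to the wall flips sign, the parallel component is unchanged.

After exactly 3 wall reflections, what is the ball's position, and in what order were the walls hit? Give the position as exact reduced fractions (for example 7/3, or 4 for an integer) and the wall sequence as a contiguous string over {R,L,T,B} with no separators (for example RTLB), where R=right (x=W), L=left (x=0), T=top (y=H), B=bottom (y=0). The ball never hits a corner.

Final position: (11,4)
Wall sequence: LTR

1. t=1/3 → L at (0,14/3); v=(3,2)
2. t=5/3 → T at (5,8); v=(3,-2)
3. t=2 → R at (11,4); v=(-3,-2)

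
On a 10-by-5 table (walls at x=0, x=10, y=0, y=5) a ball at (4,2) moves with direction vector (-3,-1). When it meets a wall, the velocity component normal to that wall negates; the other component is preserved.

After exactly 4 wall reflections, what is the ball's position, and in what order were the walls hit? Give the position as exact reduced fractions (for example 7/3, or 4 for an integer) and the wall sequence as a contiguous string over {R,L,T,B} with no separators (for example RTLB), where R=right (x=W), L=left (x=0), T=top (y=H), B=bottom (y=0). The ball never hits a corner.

1. t=4/3 → L at (0,2/3); v=(3,-1)
2. t=2/3 → B at (2,0); v=(3,1)
3. t=8/3 → R at (10,8/3); v=(-3,1)
4. t=7/3 → T at (3,5); v=(-3,-1)

Final position: (3,5)
Wall sequence: LBRT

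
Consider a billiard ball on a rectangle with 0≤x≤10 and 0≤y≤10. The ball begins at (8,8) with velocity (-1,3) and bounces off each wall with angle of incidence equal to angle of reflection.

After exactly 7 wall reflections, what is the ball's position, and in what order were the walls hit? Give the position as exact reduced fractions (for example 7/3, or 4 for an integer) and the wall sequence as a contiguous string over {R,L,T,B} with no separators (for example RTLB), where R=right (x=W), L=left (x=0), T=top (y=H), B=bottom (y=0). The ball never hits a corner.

Final position: (28/3,0)
Wall sequence: TBTLBTB

1. t=2/3 → T at (22/3,10); v=(-1,-3)
2. t=10/3 → B at (4,0); v=(-1,3)
3. t=10/3 → T at (2/3,10); v=(-1,-3)
4. t=2/3 → L at (0,8); v=(1,-3)
5. t=8/3 → B at (8/3,0); v=(1,3)
6. t=10/3 → T at (6,10); v=(1,-3)
7. t=10/3 → B at (28/3,0); v=(1,3)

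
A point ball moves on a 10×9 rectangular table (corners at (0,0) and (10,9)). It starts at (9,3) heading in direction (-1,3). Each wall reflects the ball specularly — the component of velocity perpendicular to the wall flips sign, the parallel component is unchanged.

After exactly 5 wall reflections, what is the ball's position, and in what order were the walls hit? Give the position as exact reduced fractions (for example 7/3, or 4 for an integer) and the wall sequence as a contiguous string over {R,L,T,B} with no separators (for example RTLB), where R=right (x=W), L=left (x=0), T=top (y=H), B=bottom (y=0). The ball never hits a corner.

1. t=2 → T at (7,9); v=(-1,-3)
2. t=3 → B at (4,0); v=(-1,3)
3. t=3 → T at (1,9); v=(-1,-3)
4. t=1 → L at (0,6); v=(1,-3)
5. t=2 → B at (2,0); v=(1,3)

Final position: (2,0)
Wall sequence: TBTLB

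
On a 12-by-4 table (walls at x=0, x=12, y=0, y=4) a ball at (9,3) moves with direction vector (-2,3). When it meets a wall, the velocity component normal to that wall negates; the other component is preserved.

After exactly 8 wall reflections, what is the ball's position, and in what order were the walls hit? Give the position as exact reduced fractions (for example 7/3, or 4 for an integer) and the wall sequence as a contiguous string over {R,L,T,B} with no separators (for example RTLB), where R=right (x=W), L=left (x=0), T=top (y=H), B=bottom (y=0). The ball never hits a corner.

1. t=1/3 → T at (25/3,4); v=(-2,-3)
2. t=4/3 → B at (17/3,0); v=(-2,3)
3. t=4/3 → T at (3,4); v=(-2,-3)
4. t=4/3 → B at (1/3,0); v=(-2,3)
5. t=1/6 → L at (0,1/2); v=(2,3)
6. t=7/6 → T at (7/3,4); v=(2,-3)
7. t=4/3 → B at (5,0); v=(2,3)
8. t=4/3 → T at (23/3,4); v=(2,-3)

Final position: (23/3,4)
Wall sequence: TBTBLTBT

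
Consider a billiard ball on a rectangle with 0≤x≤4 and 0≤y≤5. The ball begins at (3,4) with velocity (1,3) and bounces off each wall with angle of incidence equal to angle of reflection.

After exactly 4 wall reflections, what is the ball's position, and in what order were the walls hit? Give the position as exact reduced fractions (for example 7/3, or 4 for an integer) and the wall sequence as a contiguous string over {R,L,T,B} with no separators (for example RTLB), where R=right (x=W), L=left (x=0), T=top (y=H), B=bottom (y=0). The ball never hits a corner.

1. t=1/3 → T at (10/3,5); v=(1,-3)
2. t=2/3 → R at (4,3); v=(-1,-3)
3. t=1 → B at (3,0); v=(-1,3)
4. t=5/3 → T at (4/3,5); v=(-1,-3)

Final position: (4/3,5)
Wall sequence: TRBT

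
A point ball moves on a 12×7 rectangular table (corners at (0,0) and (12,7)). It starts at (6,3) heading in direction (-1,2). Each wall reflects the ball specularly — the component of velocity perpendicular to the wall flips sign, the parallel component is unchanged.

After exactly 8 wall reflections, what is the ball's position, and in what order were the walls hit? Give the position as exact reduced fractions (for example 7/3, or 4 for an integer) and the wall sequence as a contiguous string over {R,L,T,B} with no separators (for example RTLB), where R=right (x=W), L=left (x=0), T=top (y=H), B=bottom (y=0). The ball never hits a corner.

Final position: (21/2,0)
Wall sequence: TBLTBTRB

1. t=2 → T at (4,7); v=(-1,-2)
2. t=7/2 → B at (1/2,0); v=(-1,2)
3. t=1/2 → L at (0,1); v=(1,2)
4. t=3 → T at (3,7); v=(1,-2)
5. t=7/2 → B at (13/2,0); v=(1,2)
6. t=7/2 → T at (10,7); v=(1,-2)
7. t=2 → R at (12,3); v=(-1,-2)
8. t=3/2 → B at (21/2,0); v=(-1,2)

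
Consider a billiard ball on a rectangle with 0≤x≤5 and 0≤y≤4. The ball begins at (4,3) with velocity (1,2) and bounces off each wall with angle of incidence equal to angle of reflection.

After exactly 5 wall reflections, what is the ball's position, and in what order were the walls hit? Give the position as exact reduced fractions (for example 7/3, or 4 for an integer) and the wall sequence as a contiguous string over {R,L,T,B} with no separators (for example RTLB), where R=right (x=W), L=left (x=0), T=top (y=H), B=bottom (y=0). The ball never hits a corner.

Final position: (0,1)
Wall sequence: TRBTL

1. t=1/2 → T at (9/2,4); v=(1,-2)
2. t=1/2 → R at (5,3); v=(-1,-2)
3. t=3/2 → B at (7/2,0); v=(-1,2)
4. t=2 → T at (3/2,4); v=(-1,-2)
5. t=3/2 → L at (0,1); v=(1,-2)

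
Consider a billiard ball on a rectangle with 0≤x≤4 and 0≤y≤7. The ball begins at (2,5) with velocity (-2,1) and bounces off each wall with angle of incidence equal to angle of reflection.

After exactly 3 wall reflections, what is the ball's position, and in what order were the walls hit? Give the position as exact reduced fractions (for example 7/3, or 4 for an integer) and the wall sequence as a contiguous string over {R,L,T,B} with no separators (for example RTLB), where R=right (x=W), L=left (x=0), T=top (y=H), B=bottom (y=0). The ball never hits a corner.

Final position: (4,6)
Wall sequence: LTR

1. t=1 → L at (0,6); v=(2,1)
2. t=1 → T at (2,7); v=(2,-1)
3. t=1 → R at (4,6); v=(-2,-1)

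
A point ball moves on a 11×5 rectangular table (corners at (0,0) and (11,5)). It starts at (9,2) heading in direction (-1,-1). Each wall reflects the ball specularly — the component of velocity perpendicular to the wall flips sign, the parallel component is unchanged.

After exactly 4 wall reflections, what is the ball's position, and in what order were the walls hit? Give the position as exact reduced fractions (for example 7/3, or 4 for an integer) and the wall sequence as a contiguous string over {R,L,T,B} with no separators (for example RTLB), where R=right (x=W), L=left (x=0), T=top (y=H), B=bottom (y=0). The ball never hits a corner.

1. t=2 → B at (7,0); v=(-1,1)
2. t=5 → T at (2,5); v=(-1,-1)
3. t=2 → L at (0,3); v=(1,-1)
4. t=3 → B at (3,0); v=(1,1)

Final position: (3,0)
Wall sequence: BTLB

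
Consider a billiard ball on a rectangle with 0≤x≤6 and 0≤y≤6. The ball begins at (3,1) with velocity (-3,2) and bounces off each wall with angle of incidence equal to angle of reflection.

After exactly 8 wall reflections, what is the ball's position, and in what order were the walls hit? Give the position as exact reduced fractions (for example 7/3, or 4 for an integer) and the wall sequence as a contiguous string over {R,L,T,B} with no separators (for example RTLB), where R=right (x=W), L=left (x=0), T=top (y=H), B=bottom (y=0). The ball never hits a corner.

Final position: (0,5)
Wall sequence: LTRLBRTL

1. t=1 → L at (0,3); v=(3,2)
2. t=3/2 → T at (9/2,6); v=(3,-2)
3. t=1/2 → R at (6,5); v=(-3,-2)
4. t=2 → L at (0,1); v=(3,-2)
5. t=1/2 → B at (3/2,0); v=(3,2)
6. t=3/2 → R at (6,3); v=(-3,2)
7. t=3/2 → T at (3/2,6); v=(-3,-2)
8. t=1/2 → L at (0,5); v=(3,-2)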